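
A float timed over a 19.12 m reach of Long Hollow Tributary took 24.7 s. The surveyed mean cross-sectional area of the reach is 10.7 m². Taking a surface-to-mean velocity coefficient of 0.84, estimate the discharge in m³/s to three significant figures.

6.96 m³/s

v_surface = L / t̄ = 19.12 / 24.7 = 0.7741 m/s
v_mean = 0.84 × 0.7741 = 0.6502 m/s
Q = A × v_mean = 10.7 × 0.6502 = 6.958 m³/s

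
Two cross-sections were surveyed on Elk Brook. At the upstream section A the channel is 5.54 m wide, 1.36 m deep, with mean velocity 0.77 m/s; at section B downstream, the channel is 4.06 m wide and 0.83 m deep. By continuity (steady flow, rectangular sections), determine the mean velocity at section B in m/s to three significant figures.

1.72 m/s

Q = A₁V₁ = (5.54×1.36) × 0.77 = 5.801 m³/s
A₂ = 4.06 × 0.83 = 3.370 m²
V₂ = Q/A₂ = 5.801/3.370 = 1.722 m/s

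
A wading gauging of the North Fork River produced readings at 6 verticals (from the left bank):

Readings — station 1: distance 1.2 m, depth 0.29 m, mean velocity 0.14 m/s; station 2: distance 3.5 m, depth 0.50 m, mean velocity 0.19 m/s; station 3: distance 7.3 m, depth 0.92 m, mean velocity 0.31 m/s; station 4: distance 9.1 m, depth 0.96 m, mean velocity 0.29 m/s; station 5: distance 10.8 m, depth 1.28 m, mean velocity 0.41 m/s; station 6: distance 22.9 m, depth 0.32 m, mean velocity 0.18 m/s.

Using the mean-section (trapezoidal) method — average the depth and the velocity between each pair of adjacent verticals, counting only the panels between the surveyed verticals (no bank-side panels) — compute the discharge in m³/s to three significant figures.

4.85 m³/s

Panel 1-2: Δb = 2.3 m, d̄ = (0.29+0.50)/2 = 0.395, v̄ = (0.14+0.19)/2 = 0.165 → q = 2.3×0.395×0.165 = 0.1499 m³/s
Panel 2-3: Δb = 3.8 m, d̄ = (0.50+0.92)/2 = 0.71, v̄ = (0.19+0.31)/2 = 0.25 → q = 3.8×0.71×0.25 = 0.6745 m³/s
Panel 3-4: Δb = 1.8 m, d̄ = (0.92+0.96)/2 = 0.94, v̄ = (0.31+0.29)/2 = 0.3 → q = 1.8×0.94×0.3 = 0.5076 m³/s
Panel 4-5: Δb = 1.7 m, d̄ = (0.96+1.28)/2 = 1.12, v̄ = (0.29+0.41)/2 = 0.35 → q = 1.7×1.12×0.35 = 0.6664 m³/s
Panel 5-6: Δb = 12.1 m, d̄ = (1.28+0.32)/2 = 0.8, v̄ = (0.41+0.18)/2 = 0.295 → q = 12.1×0.8×0.295 = 2.856 m³/s
Q = Σ q = 4.854 m³/s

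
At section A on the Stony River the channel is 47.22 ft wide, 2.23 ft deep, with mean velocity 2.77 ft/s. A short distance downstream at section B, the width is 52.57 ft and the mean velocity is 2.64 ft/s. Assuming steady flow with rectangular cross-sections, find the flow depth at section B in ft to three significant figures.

2.10 ft

Q = A₁V₁ = (47.22×2.23) × 2.77 = 291.7 ft³/s
d₂ = Q/(b₂ V₂) = 291.7/(52.57×2.64) = 2.102 ft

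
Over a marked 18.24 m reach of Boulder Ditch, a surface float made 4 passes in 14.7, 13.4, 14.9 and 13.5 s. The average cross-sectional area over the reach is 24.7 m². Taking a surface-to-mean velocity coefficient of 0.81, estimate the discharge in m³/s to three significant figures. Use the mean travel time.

t̄ = (14.7 + 13.4 + 14.9 + 13.5) / 4 = 14.125 s
v_surface = L / t̄ = 18.24 / 14.125 = 1.291 m/s
v_mean = 0.81 × 1.291 = 1.046 m/s
Q = A × v_mean = 24.7 × 1.046 = 25.84 m³/s

25.8 m³/s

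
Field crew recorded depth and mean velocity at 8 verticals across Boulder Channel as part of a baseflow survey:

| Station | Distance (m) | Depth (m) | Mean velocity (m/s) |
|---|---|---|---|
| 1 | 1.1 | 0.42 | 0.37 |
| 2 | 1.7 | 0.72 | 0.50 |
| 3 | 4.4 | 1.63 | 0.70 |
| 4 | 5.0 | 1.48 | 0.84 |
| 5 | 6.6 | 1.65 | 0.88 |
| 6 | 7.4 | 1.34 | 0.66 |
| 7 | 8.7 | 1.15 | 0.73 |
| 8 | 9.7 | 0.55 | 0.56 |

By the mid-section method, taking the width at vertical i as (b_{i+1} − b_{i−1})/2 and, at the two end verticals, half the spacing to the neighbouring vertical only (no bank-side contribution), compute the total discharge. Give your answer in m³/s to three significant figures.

7.68 m³/s

w_1 = (1.7 − 1.1)/2 = 0.3 m; q_1 = 0.37 × 0.42 × 0.3 = 0.04662 m³/s
w_2 = (4.4 − 1.1)/2 = 1.65 m; q_2 = 0.50 × 0.72 × 1.65 = 0.5940 m³/s
w_3 = (5.0 − 1.7)/2 = 1.65 m; q_3 = 0.70 × 1.63 × 1.65 = 1.883 m³/s
w_4 = (6.6 − 4.4)/2 = 1.1 m; q_4 = 0.84 × 1.48 × 1.1 = 1.368 m³/s
w_5 = (7.4 − 5.0)/2 = 1.2 m; q_5 = 0.88 × 1.65 × 1.2 = 1.742 m³/s
w_6 = (8.7 − 6.6)/2 = 1.05 m; q_6 = 0.66 × 1.34 × 1.05 = 0.9286 m³/s
w_7 = (9.7 − 7.4)/2 = 1.15 m; q_7 = 0.73 × 1.15 × 1.15 = 0.9654 m³/s
w_8 = (9.7 − 8.7)/2 = 0.5 m; q_8 = 0.56 × 0.55 × 0.5 = 0.1540 m³/s
Q = Σ qᵢ = 7.681 m³/s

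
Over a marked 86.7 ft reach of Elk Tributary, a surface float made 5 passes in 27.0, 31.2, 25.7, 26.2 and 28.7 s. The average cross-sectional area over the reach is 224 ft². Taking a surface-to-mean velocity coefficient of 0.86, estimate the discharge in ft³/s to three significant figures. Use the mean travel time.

t̄ = (27.0 + 31.2 + 25.7 + 26.2 + 28.7) / 5 = 27.76 s
v_surface = L / t̄ = 86.7 / 27.76 = 3.123 ft/s
v_mean = 0.86 × 3.123 = 2.686 ft/s
Q = A × v_mean = 224 × 2.686 = 601.7 ft³/s

602 ft³/s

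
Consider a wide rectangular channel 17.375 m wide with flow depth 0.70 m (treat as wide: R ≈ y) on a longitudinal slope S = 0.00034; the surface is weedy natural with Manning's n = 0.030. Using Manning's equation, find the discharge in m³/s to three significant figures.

A = b·y = 17.375 × 0.70 = 12.16 m²
Wide channel: R ≈ y = 0.70 m
Q = (1/n)·A·R^(2/3)·S^(1/2) = (1/0.030) × 12.16 × 0.7000^(2/3) × 0.00034^(1/2) = 5.893 m³/s

5.89 m³/s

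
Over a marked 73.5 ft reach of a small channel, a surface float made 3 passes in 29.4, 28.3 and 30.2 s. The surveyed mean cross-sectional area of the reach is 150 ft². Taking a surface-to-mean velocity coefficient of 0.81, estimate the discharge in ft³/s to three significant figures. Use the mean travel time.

t̄ = (29.4 + 28.3 + 30.2) / 3 = 29.3 s
v_surface = L / t̄ = 73.5 / 29.3 = 2.509 ft/s
v_mean = 0.81 × 2.509 = 2.032 ft/s
Q = A × v_mean = 150 × 2.032 = 304.8 ft³/s

305 ft³/s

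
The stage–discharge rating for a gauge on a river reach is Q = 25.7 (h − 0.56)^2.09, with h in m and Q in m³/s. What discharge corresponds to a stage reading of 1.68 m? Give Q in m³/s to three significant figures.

32.6 m³/s

Q = 25.7 × (1.68 − 0.56)^2.09 = 25.7 × 1.12^2.09 = 32.57 m³/s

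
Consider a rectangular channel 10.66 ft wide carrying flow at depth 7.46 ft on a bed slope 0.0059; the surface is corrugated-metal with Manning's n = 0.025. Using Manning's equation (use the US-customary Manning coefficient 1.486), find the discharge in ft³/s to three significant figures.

773 ft³/s

A = b·y = 10.66 × 7.46 = 79.52 ft²
P = b + 2y = 10.66 + 2×7.46 = 25.58 ft
R = A/P = 79.52/25.58 = 3.109 ft
Q = (1.486/n)·A·R^(2/3)·S^(1/2) = (1.486/0.025) × 79.52 × 3.109^(2/3) × 0.0059^(1/2) = 773.4 ft³/s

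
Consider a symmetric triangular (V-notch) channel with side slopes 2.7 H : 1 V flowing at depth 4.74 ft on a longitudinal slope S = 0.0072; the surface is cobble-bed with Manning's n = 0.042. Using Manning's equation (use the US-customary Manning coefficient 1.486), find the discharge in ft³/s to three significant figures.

A = z·y² = 2.7×4.74² = 60.66 ft²
P = 2y√(1+z²) = 2×4.74×√(1+2.7²) = 27.30 ft
R = A/P = 60.66/27.30 = 2.222 ft
Q = (1.486/n)·A·R^(2/3)·S^(1/2) = (1.486/0.042) × 60.66 × 2.222^(2/3) × 0.0072^(1/2) = 310.2 ft³/s

310 ft³/s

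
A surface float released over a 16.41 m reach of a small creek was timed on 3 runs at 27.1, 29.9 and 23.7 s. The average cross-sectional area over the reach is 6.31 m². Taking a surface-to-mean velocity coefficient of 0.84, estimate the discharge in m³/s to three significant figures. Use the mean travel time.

t̄ = (27.1 + 29.9 + 23.7) / 3 = 26.9 s
v_surface = L / t̄ = 16.41 / 26.9 = 0.6100 m/s
v_mean = 0.84 × 0.6100 = 0.5124 m/s
Q = A × v_mean = 6.31 × 0.5124 = 3.233 m³/s

3.23 m³/s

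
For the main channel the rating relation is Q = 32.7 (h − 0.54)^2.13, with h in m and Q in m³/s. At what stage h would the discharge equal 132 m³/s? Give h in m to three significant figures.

2.47 m

h − h₀ = (Q/C)^(1/b) = (132/32.7)^(1/2.13) = 1.925 m
h = 0.54 + 1.925 = 2.465 m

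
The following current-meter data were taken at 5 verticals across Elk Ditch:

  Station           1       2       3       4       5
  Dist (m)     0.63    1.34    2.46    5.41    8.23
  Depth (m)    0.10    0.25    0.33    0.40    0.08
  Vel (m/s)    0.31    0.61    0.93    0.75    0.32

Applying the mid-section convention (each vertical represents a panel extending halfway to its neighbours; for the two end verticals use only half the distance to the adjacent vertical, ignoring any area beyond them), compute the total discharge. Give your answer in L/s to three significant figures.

1680 L/s

w_1 = (1.34 − 0.63)/2 = 0.355 m; q_1 = 0.31 × 0.10 × 0.355 = 0.01101 m³/s
w_2 = (2.46 − 0.63)/2 = 0.915 m; q_2 = 0.61 × 0.25 × 0.915 = 0.1395 m³/s
w_3 = (5.41 − 1.34)/2 = 2.035 m; q_3 = 0.93 × 0.33 × 2.035 = 0.6245 m³/s
w_4 = (8.23 − 2.46)/2 = 2.885 m; q_4 = 0.75 × 0.40 × 2.885 = 0.8655 m³/s
w_5 = (8.23 − 5.41)/2 = 1.41 m; q_5 = 0.32 × 0.08 × 1.41 = 0.03610 m³/s
Q = Σ qᵢ = 1.677 m³/s
= 1.677 × 1000 = 1677 L/s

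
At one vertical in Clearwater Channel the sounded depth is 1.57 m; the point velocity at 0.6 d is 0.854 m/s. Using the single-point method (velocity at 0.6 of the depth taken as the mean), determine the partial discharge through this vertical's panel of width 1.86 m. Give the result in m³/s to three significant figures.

v̄ = v₀.₆ = 0.854 m/s
q = v̄ × d × w = 0.8540 × 1.57 × 1.86 = 2.494 m³/s

2.49 m³/s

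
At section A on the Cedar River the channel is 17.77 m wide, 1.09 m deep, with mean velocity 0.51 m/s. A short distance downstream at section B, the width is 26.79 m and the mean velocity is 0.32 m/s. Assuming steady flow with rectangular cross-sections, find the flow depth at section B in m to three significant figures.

Q = A₁V₁ = (17.77×1.09) × 0.51 = 9.878 m³/s
d₂ = Q/(b₂ V₂) = 9.878/(26.79×0.32) = 1.152 m

1.15 m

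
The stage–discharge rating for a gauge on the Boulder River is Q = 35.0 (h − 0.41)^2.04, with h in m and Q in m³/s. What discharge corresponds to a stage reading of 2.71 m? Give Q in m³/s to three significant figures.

191 m³/s

Q = 35.0 × (2.71 − 0.41)^2.04 = 35.0 × 2.3^2.04 = 191.4 m³/s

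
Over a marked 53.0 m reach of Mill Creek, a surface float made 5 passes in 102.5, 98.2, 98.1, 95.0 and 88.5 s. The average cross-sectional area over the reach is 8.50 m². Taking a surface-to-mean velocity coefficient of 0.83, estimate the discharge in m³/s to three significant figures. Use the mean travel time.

t̄ = (102.5 + 98.2 + 98.1 + 95.0 + 88.5) / 5 = 96.46 s
v_surface = L / t̄ = 53.0 / 96.46 = 0.5495 m/s
v_mean = 0.83 × 0.5495 = 0.4560 m/s
Q = A × v_mean = 8.50 × 0.4560 = 3.876 m³/s

3.88 m³/s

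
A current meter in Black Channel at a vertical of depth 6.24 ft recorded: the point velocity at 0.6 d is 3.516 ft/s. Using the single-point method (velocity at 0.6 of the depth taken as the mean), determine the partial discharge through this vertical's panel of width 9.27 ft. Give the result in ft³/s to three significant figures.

v̄ = v₀.₆ = 3.516 ft/s
q = v̄ × d × w = 3.516 × 6.24 × 9.27 = 203.4 ft³/s

203 ft³/s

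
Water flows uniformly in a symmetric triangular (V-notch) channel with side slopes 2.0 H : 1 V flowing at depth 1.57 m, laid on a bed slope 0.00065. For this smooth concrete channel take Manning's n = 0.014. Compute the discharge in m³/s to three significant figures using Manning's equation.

7.09 m³/s

A = z·y² = 2.0×1.57² = 4.930 m²
P = 2y√(1+z²) = 2×1.57×√(1+2.0²) = 7.021 m
R = A/P = 4.930/7.021 = 0.7021 m
Q = (1/n)·A·R^(2/3)·S^(1/2) = (1/0.014) × 4.930 × 0.7021^(2/3) × 0.00065^(1/2) = 7.092 m³/s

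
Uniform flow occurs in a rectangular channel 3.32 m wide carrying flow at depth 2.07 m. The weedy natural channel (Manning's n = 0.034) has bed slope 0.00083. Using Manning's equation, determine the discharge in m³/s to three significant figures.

5.51 m³/s

A = b·y = 3.32 × 2.07 = 6.872 m²
P = b + 2y = 3.32 + 2×2.07 = 7.460 m
R = A/P = 6.872/7.460 = 0.9212 m
Q = (1/n)·A·R^(2/3)·S^(1/2) = (1/0.034) × 6.872 × 0.9212^(2/3) × 0.00083^(1/2) = 5.513 m³/s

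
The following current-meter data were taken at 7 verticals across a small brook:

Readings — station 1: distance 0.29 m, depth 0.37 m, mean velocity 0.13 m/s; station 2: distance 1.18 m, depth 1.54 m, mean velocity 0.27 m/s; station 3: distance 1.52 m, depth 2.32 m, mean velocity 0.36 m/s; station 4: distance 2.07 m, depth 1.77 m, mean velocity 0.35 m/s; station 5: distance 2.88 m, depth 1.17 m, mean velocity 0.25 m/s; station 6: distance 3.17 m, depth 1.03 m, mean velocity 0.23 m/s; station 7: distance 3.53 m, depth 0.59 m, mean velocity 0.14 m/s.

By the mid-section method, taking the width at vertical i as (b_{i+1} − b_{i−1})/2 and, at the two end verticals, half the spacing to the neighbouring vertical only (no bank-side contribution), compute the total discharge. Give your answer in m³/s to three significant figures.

w_1 = (1.18 − 0.29)/2 = 0.445 m; q_1 = 0.13 × 0.37 × 0.445 = 0.02140 m³/s
w_2 = (1.52 − 0.29)/2 = 0.615 m; q_2 = 0.27 × 1.54 × 0.615 = 0.2557 m³/s
w_3 = (2.07 − 1.18)/2 = 0.445 m; q_3 = 0.36 × 2.32 × 0.445 = 0.3717 m³/s
w_4 = (2.88 − 1.52)/2 = 0.68 m; q_4 = 0.35 × 1.77 × 0.68 = 0.4213 m³/s
w_5 = (3.17 − 2.07)/2 = 0.55 m; q_5 = 0.25 × 1.17 × 0.55 = 0.1609 m³/s
w_6 = (3.53 − 2.88)/2 = 0.325 m; q_6 = 0.23 × 1.03 × 0.325 = 0.07699 m³/s
w_7 = (3.53 − 3.17)/2 = 0.18 m; q_7 = 0.14 × 0.59 × 0.18 = 0.01487 m³/s
Q = Σ qᵢ = 1.323 m³/s

1.32 m³/s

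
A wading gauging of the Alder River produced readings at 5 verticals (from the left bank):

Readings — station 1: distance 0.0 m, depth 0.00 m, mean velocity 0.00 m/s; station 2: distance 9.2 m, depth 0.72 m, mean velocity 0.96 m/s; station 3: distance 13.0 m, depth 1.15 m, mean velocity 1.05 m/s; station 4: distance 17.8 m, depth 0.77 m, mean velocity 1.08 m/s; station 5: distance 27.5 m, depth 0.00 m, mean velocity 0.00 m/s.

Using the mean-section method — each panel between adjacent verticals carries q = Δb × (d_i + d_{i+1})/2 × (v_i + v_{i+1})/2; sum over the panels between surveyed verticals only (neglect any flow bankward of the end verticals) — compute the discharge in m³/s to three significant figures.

Panel 1-2: Δb = 9.2 m, d̄ = (0.00+0.72)/2 = 0.36, v̄ = (0.00+0.96)/2 = 0.48 → q = 9.2×0.36×0.48 = 1.590 m³/s
Panel 2-3: Δb = 3.8 m, d̄ = (0.72+1.15)/2 = 0.935, v̄ = (0.96+1.05)/2 = 1.005 → q = 3.8×0.935×1.005 = 3.571 m³/s
Panel 3-4: Δb = 4.8 m, d̄ = (1.15+0.77)/2 = 0.96, v̄ = (1.05+1.08)/2 = 1.065 → q = 4.8×0.96×1.065 = 4.908 m³/s
Panel 4-5: Δb = 9.7 m, d̄ = (0.77+0.00)/2 = 0.385, v̄ = (1.08+0.00)/2 = 0.54 → q = 9.7×0.385×0.54 = 2.017 m³/s
Q = Σ q = 12.08 m³/s

12.1 m³/s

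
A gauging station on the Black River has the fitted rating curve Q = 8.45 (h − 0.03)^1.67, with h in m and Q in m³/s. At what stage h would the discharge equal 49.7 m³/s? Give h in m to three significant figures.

h − h₀ = (Q/C)^(1/b) = (49.7/8.45)^(1/1.67) = 2.889 m
h = 0.03 + 2.889 = 2.919 m

2.92 m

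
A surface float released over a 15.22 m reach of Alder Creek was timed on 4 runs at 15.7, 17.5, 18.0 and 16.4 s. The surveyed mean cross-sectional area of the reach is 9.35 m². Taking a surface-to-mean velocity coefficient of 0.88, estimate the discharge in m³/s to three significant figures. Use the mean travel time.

7.41 m³/s

t̄ = (15.7 + 17.5 + 18.0 + 16.4) / 4 = 16.9 s
v_surface = L / t̄ = 15.22 / 16.9 = 0.9006 m/s
v_mean = 0.88 × 0.9006 = 0.7925 m/s
Q = A × v_mean = 9.35 × 0.7925 = 7.410 m³/s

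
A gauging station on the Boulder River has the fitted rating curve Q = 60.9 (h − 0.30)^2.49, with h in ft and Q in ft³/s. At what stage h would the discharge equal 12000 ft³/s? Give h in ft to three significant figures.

8.65 ft

h − h₀ = (Q/C)^(1/b) = (12000/60.9)^(1/2.49) = 8.347 ft
h = 0.30 + 8.347 = 8.647 ft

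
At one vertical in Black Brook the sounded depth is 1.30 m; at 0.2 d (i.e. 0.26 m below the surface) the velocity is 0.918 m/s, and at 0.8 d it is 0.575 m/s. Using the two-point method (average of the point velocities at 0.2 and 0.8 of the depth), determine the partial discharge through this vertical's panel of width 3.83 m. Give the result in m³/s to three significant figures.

3.72 m³/s

v̄ = (0.918 + 0.575) / 2 = 0.7465 m/s
q = v̄ × d × w = 0.7465 × 1.30 × 3.83 = 3.717 m³/s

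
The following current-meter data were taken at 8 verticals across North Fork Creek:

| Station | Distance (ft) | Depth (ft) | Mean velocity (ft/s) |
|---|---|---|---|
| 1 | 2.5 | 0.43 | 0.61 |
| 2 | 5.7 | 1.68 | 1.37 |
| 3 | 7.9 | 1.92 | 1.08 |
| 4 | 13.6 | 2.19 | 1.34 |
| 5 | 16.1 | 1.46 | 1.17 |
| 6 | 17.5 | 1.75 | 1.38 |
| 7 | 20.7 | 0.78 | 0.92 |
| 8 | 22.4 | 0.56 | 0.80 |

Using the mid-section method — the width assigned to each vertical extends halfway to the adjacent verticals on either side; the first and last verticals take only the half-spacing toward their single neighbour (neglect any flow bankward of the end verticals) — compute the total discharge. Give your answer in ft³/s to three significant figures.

37.9 ft³/s

w_1 = (5.7 − 2.5)/2 = 1.6 ft; q_1 = 0.61 × 0.43 × 1.6 = 0.4197 ft³/s
w_2 = (7.9 − 2.5)/2 = 2.7 ft; q_2 = 1.37 × 1.68 × 2.7 = 6.214 ft³/s
w_3 = (13.6 − 5.7)/2 = 3.95 ft; q_3 = 1.08 × 1.92 × 3.95 = 8.191 ft³/s
w_4 = (16.1 − 7.9)/2 = 4.1 ft; q_4 = 1.34 × 2.19 × 4.1 = 12.03 ft³/s
w_5 = (17.5 − 13.6)/2 = 1.95 ft; q_5 = 1.17 × 1.46 × 1.95 = 3.331 ft³/s
w_6 = (20.7 − 16.1)/2 = 2.3 ft; q_6 = 1.38 × 1.75 × 2.3 = 5.555 ft³/s
w_7 = (22.4 − 17.5)/2 = 2.45 ft; q_7 = 0.92 × 0.78 × 2.45 = 1.758 ft³/s
w_8 = (22.4 − 20.7)/2 = 0.85 ft; q_8 = 0.80 × 0.56 × 0.85 = 0.3808 ft³/s
Q = Σ qᵢ = 37.88 ft³/s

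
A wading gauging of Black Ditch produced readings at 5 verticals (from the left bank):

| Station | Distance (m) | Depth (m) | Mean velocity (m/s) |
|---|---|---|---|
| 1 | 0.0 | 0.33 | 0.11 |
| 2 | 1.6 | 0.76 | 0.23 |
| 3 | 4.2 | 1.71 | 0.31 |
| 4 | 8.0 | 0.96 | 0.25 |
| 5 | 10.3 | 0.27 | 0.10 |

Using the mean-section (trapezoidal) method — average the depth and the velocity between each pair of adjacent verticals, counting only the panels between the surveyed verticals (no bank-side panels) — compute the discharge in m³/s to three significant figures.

2.68 m³/s

Panel 1-2: Δb = 1.6 m, d̄ = (0.33+0.76)/2 = 0.545, v̄ = (0.11+0.23)/2 = 0.17 → q = 1.6×0.545×0.17 = 0.1482 m³/s
Panel 2-3: Δb = 2.6 m, d̄ = (0.76+1.71)/2 = 1.235, v̄ = (0.23+0.31)/2 = 0.27 → q = 2.6×1.235×0.27 = 0.8670 m³/s
Panel 3-4: Δb = 3.8 m, d̄ = (1.71+0.96)/2 = 1.335, v̄ = (0.31+0.25)/2 = 0.28 → q = 3.8×1.335×0.28 = 1.420 m³/s
Panel 4-5: Δb = 2.3 m, d̄ = (0.96+0.27)/2 = 0.615, v̄ = (0.25+0.10)/2 = 0.175 → q = 2.3×0.615×0.175 = 0.2475 m³/s
Q = Σ q = 2.683 m³/s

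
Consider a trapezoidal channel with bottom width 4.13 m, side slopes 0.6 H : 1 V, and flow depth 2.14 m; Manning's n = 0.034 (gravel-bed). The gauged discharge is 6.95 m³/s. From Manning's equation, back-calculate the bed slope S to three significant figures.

A = (b + z·y)·y = (4.13 + 0.6×2.14)×2.14 = 11.59 m²
P = b + 2y√(1+z²) = 4.13 + 2×2.14×√(1+0.6²) = 9.121 m
R = A/P = 11.59/9.121 = 1.270 m
S = (Q·n / (1·A·R^(2/3)))² = (6.95×0.034 / (1×11.59×1.173))² = 0.0003024

0.000302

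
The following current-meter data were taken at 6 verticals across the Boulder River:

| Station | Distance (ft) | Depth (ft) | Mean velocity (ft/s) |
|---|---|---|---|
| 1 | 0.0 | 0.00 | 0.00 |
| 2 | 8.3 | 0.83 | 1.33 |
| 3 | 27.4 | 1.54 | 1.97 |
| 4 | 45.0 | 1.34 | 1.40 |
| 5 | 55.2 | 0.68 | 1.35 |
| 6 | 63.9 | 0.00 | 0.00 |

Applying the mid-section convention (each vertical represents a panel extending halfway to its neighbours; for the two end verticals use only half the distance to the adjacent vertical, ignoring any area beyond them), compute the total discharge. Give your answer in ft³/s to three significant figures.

w_2 = (27.4 − 0.0)/2 = 13.7 ft; q_2 = 1.33 × 0.83 × 13.7 = 15.12 ft³/s
w_3 = (45.0 − 8.3)/2 = 18.35 ft; q_3 = 1.97 × 1.54 × 18.35 = 55.67 ft³/s
w_4 = (55.2 − 27.4)/2 = 13.9 ft; q_4 = 1.40 × 1.34 × 13.9 = 26.08 ft³/s
w_5 = (63.9 − 45.0)/2 = 9.45 ft; q_5 = 1.35 × 0.68 × 9.45 = 8.675 ft³/s
Stations 1, 6 contribute zero (depth or velocity is 0).
Q = Σ qᵢ = 105.5 ft³/s

106 ft³/s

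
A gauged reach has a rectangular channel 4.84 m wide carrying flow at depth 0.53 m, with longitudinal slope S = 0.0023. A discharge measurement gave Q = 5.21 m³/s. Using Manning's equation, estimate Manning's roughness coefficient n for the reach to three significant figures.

A = b·y = 4.84 × 0.53 = 2.565 m²
P = b + 2y = 4.84 + 2×0.53 = 5.900 m
R = A/P = 2.565/5.900 = 0.4348 m
n = (1/Q)·A·R^(2/3)·S^(1/2) = (1/5.21) × 2.565 × 0.5739 × 0.04796 = 0.01355

0.0136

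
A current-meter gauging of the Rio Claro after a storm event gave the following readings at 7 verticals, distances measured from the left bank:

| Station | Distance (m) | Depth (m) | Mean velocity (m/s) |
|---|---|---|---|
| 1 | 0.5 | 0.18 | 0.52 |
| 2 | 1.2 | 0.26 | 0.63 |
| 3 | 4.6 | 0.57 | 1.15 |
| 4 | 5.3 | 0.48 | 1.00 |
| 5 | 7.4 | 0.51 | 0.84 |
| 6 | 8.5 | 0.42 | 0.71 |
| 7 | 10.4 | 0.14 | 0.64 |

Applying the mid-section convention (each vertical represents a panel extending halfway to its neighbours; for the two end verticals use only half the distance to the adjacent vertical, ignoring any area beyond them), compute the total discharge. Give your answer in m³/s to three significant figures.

3.60 m³/s

w_1 = (1.2 − 0.5)/2 = 0.35 m; q_1 = 0.52 × 0.18 × 0.35 = 0.03276 m³/s
w_2 = (4.6 − 0.5)/2 = 2.05 m; q_2 = 0.63 × 0.26 × 2.05 = 0.3358 m³/s
w_3 = (5.3 − 1.2)/2 = 2.05 m; q_3 = 1.15 × 0.57 × 2.05 = 1.344 m³/s
w_4 = (7.4 − 4.6)/2 = 1.4 m; q_4 = 1.00 × 0.48 × 1.4 = 0.6720 m³/s
w_5 = (8.5 − 5.3)/2 = 1.6 m; q_5 = 0.84 × 0.51 × 1.6 = 0.6854 m³/s
w_6 = (10.4 − 7.4)/2 = 1.5 m; q_6 = 0.71 × 0.42 × 1.5 = 0.4473 m³/s
w_7 = (10.4 − 8.5)/2 = 0.95 m; q_7 = 0.64 × 0.14 × 0.95 = 0.08512 m³/s
Q = Σ qᵢ = 3.602 m³/s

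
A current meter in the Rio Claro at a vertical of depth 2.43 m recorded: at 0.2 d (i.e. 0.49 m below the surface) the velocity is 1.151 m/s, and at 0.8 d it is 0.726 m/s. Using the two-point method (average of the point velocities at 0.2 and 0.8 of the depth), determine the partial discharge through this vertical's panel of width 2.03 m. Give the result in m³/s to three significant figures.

v̄ = (1.151 + 0.726) / 2 = 0.9385 m/s
q = v̄ × d × w = 0.9385 × 2.43 × 2.03 = 4.630 m³/s

4.63 m³/s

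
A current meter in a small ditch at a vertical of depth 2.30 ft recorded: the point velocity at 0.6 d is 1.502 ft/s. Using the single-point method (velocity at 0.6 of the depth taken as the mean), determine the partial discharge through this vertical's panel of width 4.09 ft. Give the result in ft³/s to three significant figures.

v̄ = v₀.₆ = 1.502 ft/s
q = v̄ × d × w = 1.502 × 2.30 × 4.09 = 14.13 ft³/s

14.1 ft³/s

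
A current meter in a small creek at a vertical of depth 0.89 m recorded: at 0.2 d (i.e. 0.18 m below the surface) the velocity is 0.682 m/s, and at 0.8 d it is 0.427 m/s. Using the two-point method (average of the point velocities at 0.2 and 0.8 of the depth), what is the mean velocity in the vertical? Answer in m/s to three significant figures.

v̄ = (0.682 + 0.427) / 2 = 0.5545 m/s

0.555 m/s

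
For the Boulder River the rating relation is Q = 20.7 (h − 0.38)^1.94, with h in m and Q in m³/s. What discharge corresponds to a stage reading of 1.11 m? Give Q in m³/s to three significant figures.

Q = 20.7 × (1.11 − 0.38)^1.94 = 20.7 × 0.73^1.94 = 11.24 m³/s

11.2 m³/s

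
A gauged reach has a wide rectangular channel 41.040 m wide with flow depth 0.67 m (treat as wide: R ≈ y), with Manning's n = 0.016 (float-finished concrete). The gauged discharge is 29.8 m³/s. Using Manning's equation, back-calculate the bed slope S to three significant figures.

A = b·y = 41.040 × 0.67 = 27.50 m²
Wide channel: R ≈ y = 0.67 m
S = (Q·n / (1·A·R^(2/3)))² = (29.8×0.016 / (1×27.50×0.7657))² = 0.0005129

0.000513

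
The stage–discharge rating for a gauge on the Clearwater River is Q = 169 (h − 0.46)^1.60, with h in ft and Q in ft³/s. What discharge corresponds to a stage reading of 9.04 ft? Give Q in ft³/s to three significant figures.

Q = 169 × (9.04 − 0.46)^1.60 = 169 × 8.58^1.60 = 5266 ft³/s

5270 ft³/s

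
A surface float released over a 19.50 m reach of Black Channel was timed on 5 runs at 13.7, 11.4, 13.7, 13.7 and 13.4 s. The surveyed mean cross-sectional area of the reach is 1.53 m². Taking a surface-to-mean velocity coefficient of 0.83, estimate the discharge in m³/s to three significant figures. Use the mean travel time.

1.88 m³/s

t̄ = (13.7 + 11.4 + 13.7 + 13.7 + 13.4) / 5 = 13.18 s
v_surface = L / t̄ = 19.50 / 13.18 = 1.480 m/s
v_mean = 0.83 × 1.480 = 1.228 m/s
Q = A × v_mean = 1.53 × 1.228 = 1.879 m³/s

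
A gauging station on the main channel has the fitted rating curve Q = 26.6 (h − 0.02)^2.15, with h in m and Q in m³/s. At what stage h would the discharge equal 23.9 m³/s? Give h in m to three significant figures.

h − h₀ = (Q/C)^(1/b) = (23.9/26.6)^(1/2.15) = 0.9514 m
h = 0.02 + 0.9514 = 0.9714 m

0.971 m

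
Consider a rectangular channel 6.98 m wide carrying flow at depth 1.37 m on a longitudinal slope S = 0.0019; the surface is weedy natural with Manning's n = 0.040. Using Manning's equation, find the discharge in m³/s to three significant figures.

10.3 m³/s

A = b·y = 6.98 × 1.37 = 9.563 m²
P = b + 2y = 6.98 + 2×1.37 = 9.720 m
R = A/P = 9.563/9.720 = 0.9838 m
Q = (1/n)·A·R^(2/3)·S^(1/2) = (1/0.040) × 9.563 × 0.9838^(2/3) × 0.0019^(1/2) = 10.31 m³/s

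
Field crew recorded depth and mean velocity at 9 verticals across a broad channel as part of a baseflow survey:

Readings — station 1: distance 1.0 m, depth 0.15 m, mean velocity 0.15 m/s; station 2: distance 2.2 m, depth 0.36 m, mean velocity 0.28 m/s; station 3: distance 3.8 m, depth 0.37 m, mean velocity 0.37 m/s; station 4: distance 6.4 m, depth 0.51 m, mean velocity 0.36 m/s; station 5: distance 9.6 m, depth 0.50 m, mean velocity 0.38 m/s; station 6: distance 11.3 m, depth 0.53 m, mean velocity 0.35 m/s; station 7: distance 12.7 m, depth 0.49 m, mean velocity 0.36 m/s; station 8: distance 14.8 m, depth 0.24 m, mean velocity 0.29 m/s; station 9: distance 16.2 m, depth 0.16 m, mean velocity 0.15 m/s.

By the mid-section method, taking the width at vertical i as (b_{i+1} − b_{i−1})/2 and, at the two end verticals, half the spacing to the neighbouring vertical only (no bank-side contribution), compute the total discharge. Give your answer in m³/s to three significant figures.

2.17 m³/s

w_1 = (2.2 − 1.0)/2 = 0.6 m; q_1 = 0.15 × 0.15 × 0.6 = 0.01350 m³/s
w_2 = (3.8 − 1.0)/2 = 1.4 m; q_2 = 0.28 × 0.36 × 1.4 = 0.1411 m³/s
w_3 = (6.4 − 2.2)/2 = 2.1 m; q_3 = 0.37 × 0.37 × 2.1 = 0.2875 m³/s
w_4 = (9.6 − 3.8)/2 = 2.9 m; q_4 = 0.36 × 0.51 × 2.9 = 0.5324 m³/s
w_5 = (11.3 − 6.4)/2 = 2.45 m; q_5 = 0.38 × 0.50 × 2.45 = 0.4655 m³/s
w_6 = (12.7 − 9.6)/2 = 1.55 m; q_6 = 0.35 × 0.53 × 1.55 = 0.2875 m³/s
w_7 = (14.8 − 11.3)/2 = 1.75 m; q_7 = 0.36 × 0.49 × 1.75 = 0.3087 m³/s
w_8 = (16.2 − 12.7)/2 = 1.75 m; q_8 = 0.29 × 0.24 × 1.75 = 0.1218 m³/s
w_9 = (16.2 − 14.8)/2 = 0.7 m; q_9 = 0.15 × 0.16 × 0.7 = 0.01680 m³/s
Q = Σ qᵢ = 2.175 m³/s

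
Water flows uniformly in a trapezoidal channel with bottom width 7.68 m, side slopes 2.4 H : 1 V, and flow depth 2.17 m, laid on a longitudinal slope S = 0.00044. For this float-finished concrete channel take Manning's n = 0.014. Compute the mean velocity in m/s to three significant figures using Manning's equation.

A = (b + z·y)·y = (7.68 + 2.4×2.17)×2.17 = 27.97 m²
P = b + 2y√(1+z²) = 7.68 + 2×2.17×√(1+2.4²) = 18.96 m
R = A/P = 27.97/18.96 = 1.475 m
Q = (1/n)·A·R^(2/3)·S^(1/2) = (1/0.014) × 27.97 × 1.475^(2/3) × 0.00044^(1/2) = 54.29 m³/s
V = Q/A = 54.29/27.97 = 1.941 m/s

1.94 m/s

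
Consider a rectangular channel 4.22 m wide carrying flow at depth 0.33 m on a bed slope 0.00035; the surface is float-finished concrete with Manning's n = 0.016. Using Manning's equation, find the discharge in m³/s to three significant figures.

0.706 m³/s

A = b·y = 4.22 × 0.33 = 1.393 m²
P = b + 2y = 4.22 + 2×0.33 = 4.880 m
R = A/P = 1.393/4.880 = 0.2854 m
Q = (1/n)·A·R^(2/3)·S^(1/2) = (1/0.016) × 1.393 × 0.2854^(2/3) × 0.00035^(1/2) = 0.7058 m³/s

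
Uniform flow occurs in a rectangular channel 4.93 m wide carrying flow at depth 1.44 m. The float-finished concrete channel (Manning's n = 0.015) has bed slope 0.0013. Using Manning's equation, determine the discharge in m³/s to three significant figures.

A = b·y = 4.93 × 1.44 = 7.099 m²
P = b + 2y = 4.93 + 2×1.44 = 7.810 m
R = A/P = 7.099/7.810 = 0.9090 m
Q = (1/n)·A·R^(2/3)·S^(1/2) = (1/0.015) × 7.099 × 0.9090^(2/3) × 0.0013^(1/2) = 16.01 m³/s

16.0 m³/s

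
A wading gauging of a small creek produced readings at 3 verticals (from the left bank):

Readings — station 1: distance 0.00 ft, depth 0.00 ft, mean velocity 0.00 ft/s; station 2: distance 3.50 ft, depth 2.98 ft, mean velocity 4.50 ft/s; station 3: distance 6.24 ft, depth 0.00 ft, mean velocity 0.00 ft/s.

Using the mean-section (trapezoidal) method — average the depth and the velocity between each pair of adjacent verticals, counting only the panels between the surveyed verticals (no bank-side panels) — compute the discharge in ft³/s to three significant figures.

Panel 1-2: Δb = 3.5 ft, d̄ = (0.00+2.98)/2 = 1.49, v̄ = (0.00+4.50)/2 = 2.25 → q = 3.5×1.49×2.25 = 11.73 ft³/s
Panel 2-3: Δb = 2.74 ft, d̄ = (2.98+0.00)/2 = 1.49, v̄ = (4.50+0.00)/2 = 2.25 → q = 2.74×1.49×2.25 = 9.186 ft³/s
Q = Σ q = 20.92 ft³/s

20.9 ft³/s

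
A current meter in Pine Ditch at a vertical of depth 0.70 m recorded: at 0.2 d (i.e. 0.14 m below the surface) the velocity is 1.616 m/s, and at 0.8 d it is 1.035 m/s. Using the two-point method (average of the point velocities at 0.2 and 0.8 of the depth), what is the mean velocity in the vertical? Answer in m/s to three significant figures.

1.33 m/s

v̄ = (1.616 + 1.035) / 2 = 1.326 m/s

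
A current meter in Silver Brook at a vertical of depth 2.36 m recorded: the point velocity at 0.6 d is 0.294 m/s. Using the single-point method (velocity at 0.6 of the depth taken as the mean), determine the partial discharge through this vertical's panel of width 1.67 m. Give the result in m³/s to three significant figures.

1.16 m³/s

v̄ = v₀.₆ = 0.294 m/s
q = v̄ × d × w = 0.2940 × 2.36 × 1.67 = 1.159 m³/s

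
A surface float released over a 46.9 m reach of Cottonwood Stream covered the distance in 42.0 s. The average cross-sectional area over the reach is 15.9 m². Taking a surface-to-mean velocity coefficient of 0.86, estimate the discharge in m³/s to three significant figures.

v_surface = L / t̄ = 46.9 / 42 = 1.117 m/s
v_mean = 0.86 × 1.117 = 0.9603 m/s
Q = A × v_mean = 15.9 × 0.9603 = 15.27 m³/s

15.3 m³/s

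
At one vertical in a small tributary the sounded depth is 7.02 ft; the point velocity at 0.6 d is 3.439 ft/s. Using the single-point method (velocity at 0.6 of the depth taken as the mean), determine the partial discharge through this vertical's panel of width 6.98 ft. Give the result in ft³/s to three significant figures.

169 ft³/s

v̄ = v₀.₆ = 3.439 ft/s
q = v̄ × d × w = 3.439 × 7.02 × 6.98 = 168.5 ft³/s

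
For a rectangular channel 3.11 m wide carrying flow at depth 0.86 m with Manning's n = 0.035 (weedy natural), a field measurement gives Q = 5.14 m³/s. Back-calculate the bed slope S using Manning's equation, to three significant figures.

A = b·y = 3.11 × 0.86 = 2.675 m²
P = b + 2y = 3.11 + 2×0.86 = 4.830 m
R = A/P = 2.675/4.830 = 0.5537 m
S = (Q·n / (1·A·R^(2/3)))² = (5.14×0.035 / (1×2.675×0.6743))² = 0.009949

0.00995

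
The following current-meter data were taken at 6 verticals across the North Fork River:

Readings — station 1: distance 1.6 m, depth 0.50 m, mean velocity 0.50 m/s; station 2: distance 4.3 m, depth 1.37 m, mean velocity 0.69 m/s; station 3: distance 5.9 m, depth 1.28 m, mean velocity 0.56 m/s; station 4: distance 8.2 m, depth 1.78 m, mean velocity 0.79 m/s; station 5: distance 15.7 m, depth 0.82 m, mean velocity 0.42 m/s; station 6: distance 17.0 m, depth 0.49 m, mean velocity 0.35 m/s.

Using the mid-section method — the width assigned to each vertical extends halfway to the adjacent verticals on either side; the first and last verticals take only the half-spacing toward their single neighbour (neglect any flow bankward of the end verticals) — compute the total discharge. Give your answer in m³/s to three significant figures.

w_1 = (4.3 − 1.6)/2 = 1.35 m; q_1 = 0.50 × 0.50 × 1.35 = 0.3375 m³/s
w_2 = (5.9 − 1.6)/2 = 2.15 m; q_2 = 0.69 × 1.37 × 2.15 = 2.032 m³/s
w_3 = (8.2 − 4.3)/2 = 1.95 m; q_3 = 0.56 × 1.28 × 1.95 = 1.398 m³/s
w_4 = (15.7 − 5.9)/2 = 4.9 m; q_4 = 0.79 × 1.78 × 4.9 = 6.890 m³/s
w_5 = (17.0 − 8.2)/2 = 4.4 m; q_5 = 0.42 × 0.82 × 4.4 = 1.515 m³/s
w_6 = (17.0 − 15.7)/2 = 0.65 m; q_6 = 0.35 × 0.49 × 0.65 = 0.1115 m³/s
Q = Σ qᵢ = 12.28 m³/s

12.3 m³/s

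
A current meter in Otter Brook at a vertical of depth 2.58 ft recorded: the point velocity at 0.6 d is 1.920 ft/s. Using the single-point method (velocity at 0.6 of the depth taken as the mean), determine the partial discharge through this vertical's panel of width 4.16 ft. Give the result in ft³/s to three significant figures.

20.6 ft³/s

v̄ = v₀.₆ = 1.920 ft/s
q = v̄ × d × w = 1.920 × 2.58 × 4.16 = 20.61 ft³/s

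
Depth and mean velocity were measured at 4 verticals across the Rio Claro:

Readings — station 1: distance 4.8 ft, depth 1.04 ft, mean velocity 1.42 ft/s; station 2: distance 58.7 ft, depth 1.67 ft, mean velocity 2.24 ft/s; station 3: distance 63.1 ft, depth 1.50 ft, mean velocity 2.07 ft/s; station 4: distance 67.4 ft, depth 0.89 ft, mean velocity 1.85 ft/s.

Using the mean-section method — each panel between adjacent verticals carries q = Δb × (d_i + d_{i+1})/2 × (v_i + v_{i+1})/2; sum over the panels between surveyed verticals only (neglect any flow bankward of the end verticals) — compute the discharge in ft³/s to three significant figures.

159 ft³/s

Panel 1-2: Δb = 53.9 ft, d̄ = (1.04+1.67)/2 = 1.355, v̄ = (1.42+2.24)/2 = 1.83 → q = 53.9×1.355×1.83 = 133.7 ft³/s
Panel 2-3: Δb = 4.4 ft, d̄ = (1.67+1.50)/2 = 1.585, v̄ = (2.24+2.07)/2 = 2.155 → q = 4.4×1.585×2.155 = 15.03 ft³/s
Panel 3-4: Δb = 4.3 ft, d̄ = (1.50+0.89)/2 = 1.195, v̄ = (2.07+1.85)/2 = 1.96 → q = 4.3×1.195×1.96 = 10.07 ft³/s
Q = Σ q = 158.8 ft³/s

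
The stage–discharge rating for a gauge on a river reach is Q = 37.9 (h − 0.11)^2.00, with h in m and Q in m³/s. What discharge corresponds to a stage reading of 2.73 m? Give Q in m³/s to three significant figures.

Q = 37.9 × (2.73 − 0.11)^2.00 = 37.9 × 2.62^2.00 = 260.2 m³/s

260 m³/s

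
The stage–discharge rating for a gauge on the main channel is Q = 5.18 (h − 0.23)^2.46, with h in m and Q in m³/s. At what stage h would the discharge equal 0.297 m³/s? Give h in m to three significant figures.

h − h₀ = (Q/C)^(1/b) = (0.297/5.18)^(1/2.46) = 0.3128 m
h = 0.23 + 0.3128 = 0.5428 m

0.543 m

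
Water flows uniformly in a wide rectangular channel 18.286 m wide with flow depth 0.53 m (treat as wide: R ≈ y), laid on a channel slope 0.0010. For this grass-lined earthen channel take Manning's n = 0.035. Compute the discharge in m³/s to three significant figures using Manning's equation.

5.73 m³/s

A = b·y = 18.286 × 0.53 = 9.692 m²
Wide channel: R ≈ y = 0.53 m
Q = (1/n)·A·R^(2/3)·S^(1/2) = (1/0.035) × 9.692 × 0.5300^(2/3) × 0.0010^(1/2) = 5.735 m³/s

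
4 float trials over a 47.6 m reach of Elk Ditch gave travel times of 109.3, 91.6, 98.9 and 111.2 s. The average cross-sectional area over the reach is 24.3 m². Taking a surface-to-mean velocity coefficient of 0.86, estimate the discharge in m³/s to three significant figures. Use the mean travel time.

t̄ = (109.3 + 91.6 + 98.9 + 111.2) / 4 = 102.75 s
v_surface = L / t̄ = 47.6 / 102.75 = 0.4633 m/s
v_mean = 0.86 × 0.4633 = 0.3984 m/s
Q = A × v_mean = 24.3 × 0.3984 = 9.681 m³/s

9.68 m³/s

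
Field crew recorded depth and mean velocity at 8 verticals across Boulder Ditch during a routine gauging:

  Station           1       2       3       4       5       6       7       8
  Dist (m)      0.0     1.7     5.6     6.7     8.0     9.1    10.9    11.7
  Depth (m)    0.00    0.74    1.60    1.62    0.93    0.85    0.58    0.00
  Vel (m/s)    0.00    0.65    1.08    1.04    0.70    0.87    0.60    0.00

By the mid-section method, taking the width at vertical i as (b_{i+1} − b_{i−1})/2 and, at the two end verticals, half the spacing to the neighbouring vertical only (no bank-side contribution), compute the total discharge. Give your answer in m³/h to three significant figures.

w_2 = (5.6 − 0.0)/2 = 2.8 m; q_2 = 0.65 × 0.74 × 2.8 = 1.347 m³/s
w_3 = (6.7 − 1.7)/2 = 2.5 m; q_3 = 1.08 × 1.60 × 2.5 = 4.320 m³/s
w_4 = (8.0 − 5.6)/2 = 1.2 m; q_4 = 1.04 × 1.62 × 1.2 = 2.022 m³/s
w_5 = (9.1 − 6.7)/2 = 1.2 m; q_5 = 0.70 × 0.93 × 1.2 = 0.7812 m³/s
w_6 = (10.9 − 8.0)/2 = 1.45 m; q_6 = 0.87 × 0.85 × 1.45 = 1.072 m³/s
w_7 = (11.7 − 9.1)/2 = 1.3 m; q_7 = 0.60 × 0.58 × 1.3 = 0.4524 m³/s
Stations 1, 8 contribute zero (depth or velocity is 0).
Q = Σ qᵢ = 9.994 m³/s
= 9.994 × 3600 = 35980 m³/h

36000 m³/h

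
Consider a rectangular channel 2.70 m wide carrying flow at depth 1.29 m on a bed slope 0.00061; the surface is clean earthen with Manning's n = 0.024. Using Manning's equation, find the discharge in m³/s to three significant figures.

A = b·y = 2.70 × 1.29 = 3.483 m²
P = b + 2y = 2.70 + 2×1.29 = 5.280 m
R = A/P = 3.483/5.280 = 0.6597 m
Q = (1/n)·A·R^(2/3)·S^(1/2) = (1/0.024) × 3.483 × 0.6597^(2/3) × 0.00061^(1/2) = 2.716 m³/s

2.72 m³/s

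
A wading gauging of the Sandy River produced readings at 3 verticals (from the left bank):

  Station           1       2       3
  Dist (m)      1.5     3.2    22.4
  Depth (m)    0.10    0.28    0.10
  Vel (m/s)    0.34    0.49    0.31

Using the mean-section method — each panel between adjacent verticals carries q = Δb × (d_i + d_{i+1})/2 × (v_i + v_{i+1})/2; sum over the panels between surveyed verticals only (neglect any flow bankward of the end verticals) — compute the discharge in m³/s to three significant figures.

1.59 m³/s

Panel 1-2: Δb = 1.7 m, d̄ = (0.10+0.28)/2 = 0.19, v̄ = (0.34+0.49)/2 = 0.415 → q = 1.7×0.19×0.415 = 0.1340 m³/s
Panel 2-3: Δb = 19.2 m, d̄ = (0.28+0.10)/2 = 0.19, v̄ = (0.49+0.31)/2 = 0.4 → q = 19.2×0.19×0.4 = 1.459 m³/s
Q = Σ q = 1.593 m³/s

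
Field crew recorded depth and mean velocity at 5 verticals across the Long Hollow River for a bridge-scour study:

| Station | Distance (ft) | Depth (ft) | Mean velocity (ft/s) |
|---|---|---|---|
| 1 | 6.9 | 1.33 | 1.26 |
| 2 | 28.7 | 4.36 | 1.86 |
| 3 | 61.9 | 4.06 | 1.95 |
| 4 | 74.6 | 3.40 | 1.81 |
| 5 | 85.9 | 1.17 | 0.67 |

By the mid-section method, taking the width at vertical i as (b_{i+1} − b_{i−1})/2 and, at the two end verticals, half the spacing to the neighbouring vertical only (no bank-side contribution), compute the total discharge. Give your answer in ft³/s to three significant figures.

501 ft³/s

w_1 = (28.7 − 6.9)/2 = 10.9 ft; q_1 = 1.26 × 1.33 × 10.9 = 18.27 ft³/s
w_2 = (61.9 − 6.9)/2 = 27.5 ft; q_2 = 1.86 × 4.36 × 27.5 = 223.0 ft³/s
w_3 = (74.6 − 28.7)/2 = 22.95 ft; q_3 = 1.95 × 4.06 × 22.95 = 181.7 ft³/s
w_4 = (85.9 − 61.9)/2 = 12 ft; q_4 = 1.81 × 3.40 × 12 = 73.85 ft³/s
w_5 = (85.9 − 74.6)/2 = 5.65 ft; q_5 = 0.67 × 1.17 × 5.65 = 4.429 ft³/s
Q = Σ qᵢ = 501.3 ft³/s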